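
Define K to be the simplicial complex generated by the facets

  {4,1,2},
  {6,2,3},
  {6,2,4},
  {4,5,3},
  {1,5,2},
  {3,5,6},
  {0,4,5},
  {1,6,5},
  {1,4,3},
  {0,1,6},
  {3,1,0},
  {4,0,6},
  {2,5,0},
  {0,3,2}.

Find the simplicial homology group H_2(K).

H_2 = Z.

We work with the vertex ordering 0 < 1 < 2 < 3 < 4 < 5 < 6. The simplices of K, each written with vertices in increasing order, are:

  0-simplices (7): [0], [1], [2], [3], [4], [5], [6]
  1-simplices (21): [0,1], [0,2], [0,3], [0,4], [0,5], [0,6], [1,2], [1,3], [1,4], [1,5], [1,6], [2,3], [2,4], [2,5], [2,6], [3,4], [3,5], [3,6], [4,5], [4,6], [5,6]
  2-simplices (14): [0,1,3], [0,1,6], [0,2,3], [0,2,5], [0,4,5], [0,4,6], [1,2,4], [1,2,5], [1,3,4], [1,5,6], [2,3,6], [2,4,6], [3,4,5], [3,5,6]

so the chain groups are C_0 ≅ Z^7, C_1 ≅ Z^21, C_2 ≅ Z^14.

The boundary map ∂_1: C_1 → C_0 sends each edge [p,q] (with p < q) to q − p. For instance
  ∂[1,2] = [2] − [1].
This gives a 7×21 integer matrix of rank 6; reducing to Smith normal form yields diagonal entries (1,1,1,1,1,1).

The boundary map ∂_2: C_2 → C_1 maps a triangle to the signed sum of its edges. For instance
  ∂[0,1,3] = [1,3] − [0,3] + [0,1],
  ∂[1,2,4] = [2,4] − [1,4] + [1,2].
As a 21×14 matrix over Z this has rank 13, with invariant factors (1,1,1,1,1,1,1,1,1,1,1,1,1).

From H_k ≅ ker(∂_k) / im(∂_{k+1}) we obtain:

  H_2: rank ker ∂_2 − rank ∂_3 = (14 − 13) − 0 = 1, and there is no ∂_3, so H_2 ≅ Z.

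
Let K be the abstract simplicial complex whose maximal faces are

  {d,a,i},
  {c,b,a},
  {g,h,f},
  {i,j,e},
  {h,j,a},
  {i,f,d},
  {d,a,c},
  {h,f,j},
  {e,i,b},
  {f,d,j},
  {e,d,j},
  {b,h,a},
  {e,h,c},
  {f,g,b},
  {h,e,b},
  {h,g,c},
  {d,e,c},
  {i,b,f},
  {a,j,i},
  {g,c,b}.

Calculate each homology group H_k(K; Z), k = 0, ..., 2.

H_0 = Z,  H_1 = Z ⊕ Z/2Z,  H_2 = 0.

Take the total order a < b < c < d < e < f < g < h < i < j on the vertex set. Then K (dimension 2) consists of the simplices:

  0-simplices (10): a, b, c, d, e, f, g, h, i, j
  1-simplices (30): ab, ac, ad, ah, ai, aj, bc, be, bf, bg, bh, bi, cd, ce, cg, ch, de, df, di, dj, eh, ei, ej, fg, fh, fi, fj, gh, hj, ij
  2-simplices (20): abc, abh, acd, adi, ahj, aij, bcg, beh, bei, bfg, bfi, cde, ceh, cgh, dej, dfi, dfj, eij, fgh, fhj

giving chain groups C_0 ≅ Z^10, C_1 ≅ Z^30, C_2 ≅ Z^20.

∂_1: C_1 → C_0 sends each edge [p,q] (with p < q) to q − p. For instance
  ∂eh = h − e.
The resulting 10×30 matrix has rank 9, and its Smith normal form has invariant factors (1,1,1,1,1,1,1,1,1).

∂_2: C_2 → C_1 sends each 2-simplex [p,q,r] to [q,r] − [p,r] + [p,q]. For instance
  ∂bfg = fg − bg + bf,
  ∂dfj = fj − dj + df.
The 30×20 boundary matrix has rank 20 and Smith normal form diag(1,1,1,1,1,1,1,1,1,1,1,1,1,1,1,1,1,1,1,2).

Computing H_k = (kernel of ∂_k) / (image of ∂_{k+1}):

  H_0: rank C_0 − rank ∂_1 = 10 − 9 = 1, and the invariant factors of ∂_1 are all 1, so H_0 = Z.
  H_1: rank ker ∂_1 − rank ∂_2 = (30 − 9) − 20 = 1, and ∂_2 has invariant factor 2 > 1, so H_1 = Z ⊕ Z/2Z.
  H_2: rank ker ∂_2 − rank ∂_3 = (20 − 20) − 0 = 0, and there is no ∂_3, so H_2 = 0.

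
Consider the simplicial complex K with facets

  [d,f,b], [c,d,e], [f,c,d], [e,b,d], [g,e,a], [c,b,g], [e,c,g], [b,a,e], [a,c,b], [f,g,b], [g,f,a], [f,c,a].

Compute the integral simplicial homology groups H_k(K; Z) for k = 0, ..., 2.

Fix the vertex order a < b < c < d < e < f < g and write every simplex with vertices in increasing order. Then dim K = 2 and the simplices of K are:

  0-simplices (7): a, b, c, d, e, f, g
  1-simplices (18): ab, ac, ae, af, ag, bc, bd, be, bf, bg, cd, ce, cf, cg, de, df, eg, fg
  2-simplices (12): abc, abe, acf, aeg, afg, bcg, bde, bdf, bfg, cde, cdf, ceg

so the chain groups are C_0 ≅ Z^7, C_1 ≅ Z^18, C_2 ≅ Z^12.

∂_1: C_1 → C_0 maps an edge to its endpoints' difference, ∂[p,q] = q − p. For instance
  ∂af = f − a.
The 7×18 boundary matrix has rank 6 and Smith normal form diag(1,1,1,1,1,1).

∂_2: C_2 → C_1 acts by ∂[p,q,r] = [q,r] − [p,r] + [p,q]. For instance
  ∂bde = de − be + bd,
  ∂ceg = eg − cg + ce.
The 18×12 boundary matrix has rank 12 and Smith normal form diag(1,1,1,1,1,1,1,1,1,1,1,2).

From H_k ≅ ker(∂_k) / im(∂_{k+1}) we obtain:

  H_0: rank C_0 − rank ∂_1 = 7 − 6 = 1, and the invariant factors of ∂_1 are all 1, so H_0 ≅ Z.
  H_1: rank ker ∂_1 − rank ∂_2 = (18 − 6) − 12 = 0, and ∂_2 has invariant factor 2 > 1, so H_1 ≅ Z_2.
  H_2: rank ker ∂_2 − rank ∂_3 = (12 − 12) − 0 = 0, and there is no ∂_3, so H_2 ≅ 0.

As a check, the Euler characteristic is 7 − 18 + 12 = 1, which agrees with 1 − 0 + 0 = 1.

H_0 ≅ Z,  H_1 ≅ Z_2,  H_2 = 0.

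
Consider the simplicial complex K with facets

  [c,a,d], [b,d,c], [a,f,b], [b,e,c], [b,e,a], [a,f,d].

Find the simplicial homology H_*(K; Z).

Fix the vertex order a < b < c < d < e < f and write every simplex with vertices in increasing order. Then dim K = 2 and the simplices of K are:

  0-simplices (6): a, b, c, d, e, f
  1-simplices (12): ab, ac, ad, ae, af, bc, bd, be, bf, cd, ce, df
  2-simplices (6): abe, abf, acd, adf, bcd, bce

giving chain groups C_0 ≅ Z^6, C_1 ≅ Z^12, C_2 ≅ Z^6.

The boundary map ∂_1: C_1 → C_0 is given by ∂[p,q] = [q] − [p].
The resulting 6×12 matrix has rank 5, and its Smith normal form has invariant factors (1,1,1,1,1).

Boundary ∂_2: C_2 → C_1 maps a triangle to the signed sum of its edges. For instance
  ∂abe = be − ae + ab,
  ∂adf = df − af + ad.
The resulting 12×6 matrix has rank 6, and its Smith normal form has invariant factors (1,1,1,1,1,1).

From H_k ≅ ker(∂_k) / im(∂_{k+1}) we obtain:

  H_0: rank C_0 − rank ∂_1 = 6 − 5 = 1, and the invariant factors of ∂_1 are all 1, so H_0 ≅ Z.
  H_1: rank ker ∂_1 − rank ∂_2 = (12 − 5) − 6 = 1, and the invariant factors of ∂_2 are all 1, so H_1 ≅ Z.
  H_2: rank ker ∂_2 − rank ∂_3 = (6 − 6) − 0 = 0, and there is no ∂_3, so H_2 ≅ 0.

As a check, the Euler characteristic is 6 − 12 + 6 = 0, which agrees with 1 − 1 + 0 = 0.
(K is a triangulation of the cylinder S^1 x I.)

H_0 = Z,  H_1 = Z,  H_2 = 0.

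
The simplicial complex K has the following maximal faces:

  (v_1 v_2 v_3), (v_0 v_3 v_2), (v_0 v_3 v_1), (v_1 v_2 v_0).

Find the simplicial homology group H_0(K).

We work with the vertex ordering v_0 < v_1 < v_2 < v_3. The simplices of K, each written with vertices in increasing order, are:

  0-simplices (4): [v_0], [v_1], [v_2], [v_3]
  1-simplices (6): [v_0,v_1], [v_0,v_2], [v_0,v_3], [v_1,v_2], [v_1,v_3], [v_2,v_3]
  2-simplices (4): [v_0,v_1,v_2], [v_0,v_1,v_3], [v_0,v_2,v_3], [v_1,v_2,v_3]

so the chain groups are C_0 ≅ Z^4, C_1 ≅ Z^6, C_2 ≅ Z^4.

Boundary ∂_1: C_1 → C_0 sends each edge [p,q] (with p < q) to q − p.
As a 4×6 matrix over Z this has rank 3, with invariant factors (1,1,1).

The boundary map ∂_2: C_2 → C_1 maps a triangle to the signed sum of its edges. For instance
  ∂[v_0,v_1,v_2] = [v_1,v_2] − [v_0,v_2] + [v_0,v_1],
  ∂[v_0,v_1,v_3] = [v_1,v_3] − [v_0,v_3] + [v_0,v_1].
The 6×4 boundary matrix has rank 3 and Smith normal form diag(1,1,1).

Computing H_k = (kernel of ∂_k) / (image of ∂_{k+1}):

  H_0: rank C_0 − rank ∂_1 = 4 − 3 = 1, and the invariant factors of ∂_1 are all 1, so H_0 ≅ Z.

H_0 = Z.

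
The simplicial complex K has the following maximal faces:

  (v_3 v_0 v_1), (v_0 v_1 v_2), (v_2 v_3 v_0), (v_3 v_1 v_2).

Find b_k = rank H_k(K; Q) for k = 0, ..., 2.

Take the total order v_0 < v_1 < v_2 < v_3 on the vertex set. Then K (dimension 2) consists of the simplices:

  0-simplices (4): [v_0], [v_1], [v_2], [v_3]
  1-simplices (6): [v_0,v_1], [v_0,v_2], [v_0,v_3], [v_1,v_2], [v_1,v_3], [v_2,v_3]
  2-simplices (4): [v_0,v_1,v_2], [v_0,v_1,v_3], [v_0,v_2,v_3], [v_1,v_2,v_3]

so the chain groups are C_0 ≅ Z^4, C_1 ≅ Z^6, C_2 ≅ Z^4.

∂_1: C_1 → C_0 sends each edge [p,q] (with p < q) to q − p. For instance
  ∂[v_1,v_2] = [v_2] − [v_1].
The 4×6 boundary matrix has rank 3 and Smith normal form diag(1,1,1).

Boundary ∂_2: C_2 → C_1 acts by ∂[p,q,r] = [q,r] − [p,r] + [p,q]. For instance
  ∂[v_0,v_1,v_2] = [v_1,v_2] − [v_0,v_2] + [v_0,v_1],
  ∂[v_1,v_2,v_3] = [v_2,v_3] − [v_1,v_3] + [v_1,v_2].
This gives a 6×4 integer matrix of rank 3; reducing to Smith normal form yields diagonal entries (1,1,1).

Now H_k = ker ∂_k / im ∂_{k+1}, so:

  H_0: rank C_0 − rank ∂_1 = 4 − 3 = 1, and the invariant factors of ∂_1 are all 1, so H_0 ≅ Z.
  H_1: rank ker ∂_1 − rank ∂_2 = (6 − 3) − 3 = 0, and the invariant factors of ∂_2 are all 1, so H_1 ≅ 0.
  H_2: rank ker ∂_2 − rank ∂_3 = (4 − 3) − 0 = 1, and there is no ∂_3, so H_2 ≅ Z.

Hence the Betti numbers are b_0 = 1, b_1 = 0, b_2 = 1.

b_0 = 1, b_1 = 0, b_2 = 1.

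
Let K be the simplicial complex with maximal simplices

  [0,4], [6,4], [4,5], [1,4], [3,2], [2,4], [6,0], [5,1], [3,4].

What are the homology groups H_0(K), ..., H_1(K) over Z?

We work with the vertex ordering 0 < 1 < 2 < 3 < 4 < 5 < 6. The simplices of K, each written with vertices in increasing order, are:

  0-simplices (7): [0], [1], [2], [3], [4], [5], [6]
  1-simplices (9): [0,4], [0,6], [1,4], [1,5], [2,3], [2,4], [3,4], [4,5], [4,6]

so the chain groups are C_0 ≅ Z^7, C_1 ≅ Z^9.

The boundary map ∂_1: C_1 → C_0 sends each edge [p,q] (with p < q) to q − p. For instance
  ∂[2,3] = [3] − [2].
The 7×9 boundary matrix has rank 6 and Smith normal form diag(1,1,1,1,1,1).

Reading off H_k = ker ∂_k / im ∂_{k+1}:

  H_0: rank C_0 − rank ∂_1 = 7 − 6 = 1, and the invariant factors of ∂_1 are all 1, so H_0 = Z.
  H_1: rank ker ∂_1 − rank ∂_2 = (9 − 6) − 0 = 3, and there is no ∂_2, so H_1 = Z^3.

As a check, the Euler characteristic is 7 − 9 = -2, which agrees with 1 − 3 = -2.
(K is a triangulation of a wedge of 3 circles.)

H_0 = Z,  H_1 = Z^3.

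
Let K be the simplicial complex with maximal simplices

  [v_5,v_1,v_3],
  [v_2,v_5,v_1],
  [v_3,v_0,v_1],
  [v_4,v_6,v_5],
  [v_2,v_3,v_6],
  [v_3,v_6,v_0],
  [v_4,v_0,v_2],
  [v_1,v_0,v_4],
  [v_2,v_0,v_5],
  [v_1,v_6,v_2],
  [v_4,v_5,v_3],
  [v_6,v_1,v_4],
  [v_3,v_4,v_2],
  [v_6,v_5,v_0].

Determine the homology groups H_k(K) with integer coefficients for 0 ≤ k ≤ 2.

H_0 = Z,  H_1 = Z^2,  H_2 = Z.

We work with the vertex ordering v_0 < v_1 < v_2 < v_3 < v_4 < v_5 < v_6. The simplices of K, each written with vertices in increasing order, are:

  0-simplices (7): [v_0], [v_1], [v_2], [v_3], [v_4], [v_5], [v_6]
  1-simplices (21): (21 of them)
  2-simplices (14): (14 of them)

giving chain groups C_0 ≅ Z^7, C_1 ≅ Z^21, C_2 ≅ Z^14.

The boundary map ∂_1: C_1 → C_0 sends each edge [p,q] (with p < q) to q − p.
This gives a 7×21 integer matrix of rank 6; reducing to Smith normal form yields diagonal entries (1,1,1,1,1,1).

The boundary map ∂_2: C_2 → C_1 maps a triangle to the signed sum of its edges. For instance
  ∂[v_2,v_3,v_6] = [v_3,v_6] − [v_2,v_6] + [v_2,v_3],
  ∂[v_0,v_2,v_5] = [v_2,v_5] − [v_0,v_5] + [v_0,v_2].
The resulting 21×14 matrix has rank 13, and its Smith normal form has invariant factors (1,1,1,1,1,1,1,1,1,1,1,1,1).

From H_k ≅ ker(∂_k) / im(∂_{k+1}) we obtain:

  H_0: rank C_0 − rank ∂_1 = 7 − 6 = 1, and the invariant factors of ∂_1 are all 1, so H_0 ≅ Z.
  H_1: rank ker ∂_1 − rank ∂_2 = (21 − 6) − 13 = 2, and the invariant factors of ∂_2 are all 1, so H_1 ≅ Z^2.
  H_2: rank ker ∂_2 − rank ∂_3 = (14 − 13) − 0 = 1, and there is no ∂_3, so H_2 ≅ Z.

(K is a triangulation of the torus T^2.)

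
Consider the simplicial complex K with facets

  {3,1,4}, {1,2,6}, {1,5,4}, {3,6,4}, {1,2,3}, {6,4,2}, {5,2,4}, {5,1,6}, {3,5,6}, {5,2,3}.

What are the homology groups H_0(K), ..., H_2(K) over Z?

Take the total order 1 < 2 < 3 < 4 < 5 < 6 on the vertex set. Then K (dimension 2) consists of the simplices:

  0-simplices (6): [1], [2], [3], [4], [5], [6]
  1-simplices (15): [1,2], [1,3], [1,4], [1,5], [1,6], [2,3], [2,4], [2,5], [2,6], [3,4], [3,5], [3,6], [4,5], [4,6], [5,6]
  2-simplices (10): [1,2,3], [1,2,6], [1,3,4], [1,4,5], [1,5,6], [2,3,5], [2,4,5], [2,4,6], [3,4,6], [3,5,6]

so the chain groups are C_0 ≅ Z^6, C_1 ≅ Z^15, C_2 ≅ Z^10.

∂_1: C_1 → C_0 sends each edge [p,q] (with p < q) to q − p.
The 6×15 boundary matrix has rank 5 and Smith normal form diag(1,1,1,1,1).

∂_2: C_2 → C_1 sends each 2-simplex [p,q,r] to [q,r] − [p,r] + [p,q]. For instance
  ∂[1,5,6] = [5,6] − [1,6] + [1,5],
  ∂[1,3,4] = [3,4] − [1,4] + [1,3].
The resulting 15×10 matrix has rank 10, and its Smith normal form has invariant factors (1,1,1,1,1,1,1,1,1,2).

Reading off H_k = ker ∂_k / im ∂_{k+1}:

  H_0: rank C_0 − rank ∂_1 = 6 − 5 = 1, and the invariant factors of ∂_1 are all 1, so H_0 = Z.
  H_1: rank ker ∂_1 − rank ∂_2 = (15 − 5) − 10 = 0, and ∂_2 has invariant factor 2 > 1, so H_1 = Z_2.
  H_2: rank ker ∂_2 − rank ∂_3 = (10 − 10) − 0 = 0, and there is no ∂_3, so H_2 = 0.

H_0 = Z,  H_1 = Z_2,  H_2 = 0.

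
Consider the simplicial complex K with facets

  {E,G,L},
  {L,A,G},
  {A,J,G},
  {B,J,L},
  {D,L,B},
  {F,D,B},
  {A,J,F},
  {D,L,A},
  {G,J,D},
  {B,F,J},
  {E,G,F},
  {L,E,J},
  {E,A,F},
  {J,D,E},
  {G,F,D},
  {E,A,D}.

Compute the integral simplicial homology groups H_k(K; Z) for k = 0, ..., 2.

Take the total order A < B < D < E < F < G < J < L on the vertex set. Then K (dimension 2) consists of the simplices:

  0-simplices (8): A, B, D, E, F, G, J, L
  1-simplices (24): AD, AE, AF, AG, AJ, AL, BD, BF, BJ, BL, DE, DF, DG, DJ, DL, EF, EG, EJ, EL, FG, FJ, GJ, GL, JL
  2-simplices (16): ADE, ADL, AEF, AFJ, AGJ, AGL, BDF, BDL, BFJ, BJL, DEJ, DFG, DGJ, EFG, EGL, EJL

so the chain groups are C_0 ≅ Z^8, C_1 ≅ Z^24, C_2 ≅ Z^16.

∂_1: C_1 → C_0 is given by ∂[p,q] = [q] − [p].
The 8×24 boundary matrix has rank 7 and Smith normal form diag(1,1,1,1,1,1,1).

The boundary map ∂_2: C_2 → C_1 acts by ∂[p,q,r] = [q,r] − [p,r] + [p,q]. For instance
  ∂ADL = DL − AL + AD,
  ∂BDF = DF − BF + BD.
This gives a 24×16 integer matrix of rank 15; reducing to Smith normal form yields diagonal entries (1,1,1,1,1,1,1,1,1,1,1,1,1,1,1).

Computing H_k = (kernel of ∂_k) / (image of ∂_{k+1}):

  H_0: rank C_0 − rank ∂_1 = 8 − 7 = 1, and the invariant factors of ∂_1 are all 1, so H_0 = Z.
  H_1: rank ker ∂_1 − rank ∂_2 = (24 − 7) − 15 = 2, and the invariant factors of ∂_2 are all 1, so H_1 = Z^2.
  H_2: rank ker ∂_2 − rank ∂_3 = (16 − 15) − 0 = 1, and there is no ∂_3, so H_2 = Z.

As a check, the Euler characteristic is 8 − 24 + 16 = 0, which agrees with 1 − 2 + 1 = 0.
(K is a triangulation of the torus T^2.)

H_0 ≅ Z,  H_1 ≅ Z^2,  H_2 ≅ Z.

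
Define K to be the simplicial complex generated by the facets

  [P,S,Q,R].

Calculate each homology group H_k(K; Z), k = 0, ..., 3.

H_0 = Z,  H_1 = 0,  H_2 = 0,  H_3 = 0.

Order the vertices as P < Q < R < S. Listing each simplex with vertices in this order, K has dimension 3 with simplices:

  0-simplices (4): P, Q, R, S
  1-simplices (6): PQ, PR, PS, QR, QS, RS
  2-simplices (4): PQR, PQS, PRS, QRS
  3-simplices (1): PQRS

giving chain groups C_0 ≅ Z^4, C_1 ≅ Z^6, C_2 ≅ Z^4, C_3 ≅ Z^1.

∂_1: C_1 → C_0 sends each edge [p,q] (with p < q) to q − p. For instance
  ∂PR = R − P.
The 4×6 boundary matrix has rank 3 and Smith normal form diag(1,1,1).

∂_2: C_2 → C_1 sends each 2-simplex [p,q,r] to [q,r] − [p,r] + [p,q]. For instance
  ∂PRS = RS − PS + PR,
  ∂QRS = RS − QS + QR.
This gives a 6×4 integer matrix of rank 3; reducing to Smith normal form yields diagonal entries (1,1,1).

∂_3: C_3 → C_2 sends each 3-simplex σ to the alternating sum Σ_i (−1)^i (σ with its i-th vertex removed). For instance
  ∂PQRS = QRS − PRS + PQS − PQR.
The 4×1 boundary matrix has rank 1 and Smith normal form diag(1).

Reading off H_k = ker ∂_k / im ∂_{k+1}:

  H_0: rank C_0 − rank ∂_1 = 4 − 3 = 1, and the invariant factors of ∂_1 are all 1, so H_0 = Z.
  H_1: rank ker ∂_1 − rank ∂_2 = (6 − 3) − 3 = 0, and the invariant factors of ∂_2 are all 1, so H_1 = 0.
  H_2: rank ker ∂_2 − rank ∂_3 = (4 − 3) − 1 = 0, and the invariant factors of ∂_3 are all 1, so H_2 = 0.
  H_3: rank ker ∂_3 − rank ∂_4 = (1 − 1) − 0 = 0, and there is no ∂_4, so H_3 = 0.

(K is a triangulation of the 3-simplex.)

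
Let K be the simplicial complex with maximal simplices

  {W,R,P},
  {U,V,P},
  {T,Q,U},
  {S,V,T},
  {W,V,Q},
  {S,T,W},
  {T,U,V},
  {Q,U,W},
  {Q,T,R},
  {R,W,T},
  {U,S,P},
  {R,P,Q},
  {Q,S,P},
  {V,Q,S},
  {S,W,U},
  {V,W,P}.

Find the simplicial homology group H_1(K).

K has 8 vertices, 24 edges, 16 triangles.
rank ∂_1 = 7, rank ∂_2 = 15 ⇒ b_1 = 24 − 7 − 15 = 2; all invariant factors of ∂_2 are 1 so no torsion. So H_1 = Z^2.

H_1 ≅ Z^2.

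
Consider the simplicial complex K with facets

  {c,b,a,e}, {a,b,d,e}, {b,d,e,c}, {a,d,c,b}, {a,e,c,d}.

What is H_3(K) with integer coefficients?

We work with the vertex ordering a < b < c < d < e. The simplices of K, each written with vertices in increasing order, are:

  0-simplices (5): a, b, c, d, e
  1-simplices (10): ab, ac, ad, ae, bc, bd, be, cd, ce, de
  2-simplices (10): abc, abd, abe, acd, ace, ade, bcd, bce, bde, cde
  3-simplices (5): abcd, abce, abde, acde, bcde

so the chain groups are C_0 ≅ Z^5, C_1 ≅ Z^10, C_2 ≅ Z^10, C_3 ≅ Z^5.

The boundary map ∂_1: C_1 → C_0 sends each edge [p,q] (with p < q) to q − p. For instance
  ∂ac = c − a.
As a 5×10 matrix over Z this has rank 4, with invariant factors (1,1,1,1).

The boundary map ∂_2: C_2 → C_1 maps a triangle to the signed sum of its edges. For instance
  ∂bce = ce − be + bc,
  ∂abd = bd − ad + ab.
The 10×10 boundary matrix has rank 6 and Smith normal form diag(1,1,1,1,1,1).

∂_3: C_3 → C_2 sends each 3-simplex σ to the alternating sum Σ_i (−1)^i (σ with its i-th vertex removed). For instance
  ∂acde = cde − ade + ace − acd,
  ∂abce = bce − ace + abe − abc.
This gives a 10×5 integer matrix of rank 4; reducing to Smith normal form yields diagonal entries (1,1,1,1).

Now H_k = ker ∂_k / im ∂_{k+1}, so:

  H_3: rank ker ∂_3 − rank ∂_4 = (5 − 4) − 0 = 1, and there is no ∂_4, so H_3 ≅ Z.

H_3 = Z.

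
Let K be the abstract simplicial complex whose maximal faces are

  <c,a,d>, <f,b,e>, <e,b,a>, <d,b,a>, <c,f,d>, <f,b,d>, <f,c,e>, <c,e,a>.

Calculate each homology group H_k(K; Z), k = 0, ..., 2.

H_0 = Z,  H_1 = 0,  H_2 = Z.

We work with the vertex ordering a < b < c < d < e < f. The simplices of K, each written with vertices in increasing order, are:

  0-simplices (6): a, b, c, d, e, f
  1-simplices (12): ab, ac, ad, ae, bd, be, bf, cd, ce, cf, df, ef
  2-simplices (8): abd, abe, acd, ace, bdf, bef, cdf, cef

so the chain groups are C_0 ≅ Z^6, C_1 ≅ Z^12, C_2 ≅ Z^8.

∂_1: C_1 → C_0 is given by ∂[p,q] = [q] − [p]. For instance
  ∂ab = b − a.
The resulting 6×12 matrix has rank 5, and its Smith normal form has invariant factors (1,1,1,1,1).

Boundary ∂_2: C_2 → C_1 sends each 2-simplex [p,q,r] to [q,r] − [p,r] + [p,q]. For instance
  ∂ace = ce − ae + ac,
  ∂cdf = df − cf + cd.
The resulting 12×8 matrix has rank 7, and its Smith normal form has invariant factors (1,1,1,1,1,1,1).

From H_k ≅ ker(∂_k) / im(∂_{k+1}) we obtain:

  H_0: rank C_0 − rank ∂_1 = 6 − 5 = 1, and the invariant factors of ∂_1 are all 1, so H_0 = Z.
  H_1: rank ker ∂_1 − rank ∂_2 = (12 − 5) − 7 = 0, and the invariant factors of ∂_2 are all 1, so H_1 = 0.
  H_2: rank ker ∂_2 − rank ∂_3 = (8 − 7) − 0 = 1, and there is no ∂_3, so H_2 = Z.

(K is a triangulation of the 2-sphere S^2.)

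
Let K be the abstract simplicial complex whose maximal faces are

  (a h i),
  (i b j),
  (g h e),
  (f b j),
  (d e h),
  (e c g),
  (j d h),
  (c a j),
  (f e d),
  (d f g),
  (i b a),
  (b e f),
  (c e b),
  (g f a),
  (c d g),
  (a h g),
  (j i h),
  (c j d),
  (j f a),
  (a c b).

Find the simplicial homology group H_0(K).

Order the vertices as a < b < c < d < e < f < g < h < i < j. Listing each simplex with vertices in this order, K has dimension 2 with simplices:

  0-simplices (10): a, b, c, d, e, f, g, h, i, j
  1-simplices (30): ab, ac, af, ag, ah, ai, aj, bc, be, bf, bi, bj, cd, ce, cg, cj, de, df, dg, dh, dj, ef, eg, eh, fg, fj, gh, hi, hj, ij
  2-simplices (20): abc, abi, acj, afg, afj, agh, ahi, bce, bef, bfj, bij, cdg, cdj, ceg, def, deh, dfg, dhj, egh, hij

so the chain groups are C_0 ≅ Z^10, C_1 ≅ Z^30, C_2 ≅ Z^20.

Boundary ∂_1: C_1 → C_0 sends each edge [p,q] (with p < q) to q − p. For instance
  ∂bc = c − b.
The resulting 10×30 matrix has rank 9, and its Smith normal form has invariant factors (1,1,1,1,1,1,1,1,1).

The boundary map ∂_2: C_2 → C_1 acts by ∂[p,q,r] = [q,r] − [p,r] + [p,q]. For instance
  ∂def = ef − df + de,
  ∂ahi = hi − ai + ah.
As a 30×20 matrix over Z this has rank 20, with invariant factors (1,1,1,1,1,1,1,1,1,1,1,1,1,1,1,1,1,1,1,2).

Now H_k = ker ∂_k / im ∂_{k+1}, so:

  H_0: rank C_0 − rank ∂_1 = 10 − 9 = 1, and the invariant factors of ∂_1 are all 1, so H_0 ≅ Z.

(K is a triangulation of the Klein bottle.)

H_0 ≅ Z.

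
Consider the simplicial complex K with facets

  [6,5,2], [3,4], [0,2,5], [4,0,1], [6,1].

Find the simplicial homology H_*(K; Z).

Take the total order 0 < 1 < 2 < 3 < 4 < 5 < 6 on the vertex set. Then K (dimension 2) consists of the simplices:

  0-simplices (7): [0], [1], [2], [3], [4], [5], [6]
  1-simplices (10): [0,1], [0,2], [0,4], [0,5], [1,4], [1,6], [2,5], [2,6], [3,4], [5,6]
  2-simplices (3): [0,1,4], [0,2,5], [2,5,6]

giving chain groups C_0 ≅ Z^7, C_1 ≅ Z^10, C_2 ≅ Z^3.

The boundary map ∂_1: C_1 → C_0 maps an edge to its endpoints' difference, ∂[p,q] = q − p. For instance
  ∂[0,1] = [1] − [0].
The resulting 7×10 matrix has rank 6, and its Smith normal form has invariant factors (1,1,1,1,1,1).

The boundary map ∂_2: C_2 → C_1 sends each 2-simplex [p,q,r] to [q,r] − [p,r] + [p,q]. For instance
  ∂[2,5,6] = [5,6] − [2,6] + [2,5],
  ∂[0,2,5] = [2,5] − [0,5] + [0,2].
This gives a 10×3 integer matrix of rank 3; reducing to Smith normal form yields diagonal entries (1,1,1).

From H_k ≅ ker(∂_k) / im(∂_{k+1}) we obtain:

  H_0: rank C_0 − rank ∂_1 = 7 − 6 = 1, and the invariant factors of ∂_1 are all 1, so H_0 ≅ Z.
  H_1: rank ker ∂_1 − rank ∂_2 = (10 − 6) − 3 = 1, and the invariant factors of ∂_2 are all 1, so H_1 ≅ Z.
  H_2: rank ker ∂_2 − rank ∂_3 = (3 − 3) − 0 = 0, and there is no ∂_3, so H_2 ≅ 0.

H_0 = Z,  H_1 = Z,  H_2 = 0.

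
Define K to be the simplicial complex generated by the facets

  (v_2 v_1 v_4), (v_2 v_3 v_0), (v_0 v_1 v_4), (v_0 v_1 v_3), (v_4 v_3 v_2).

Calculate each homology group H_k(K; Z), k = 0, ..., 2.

We work with the vertex ordering v_0 < v_1 < v_2 < v_3 < v_4. The simplices of K, each written with vertices in increasing order, are:

  0-simplices (5): [v_0], [v_1], [v_2], [v_3], [v_4]
  1-simplices (10): [v_0,v_1], [v_0,v_2], [v_0,v_3], [v_0,v_4], [v_1,v_2], [v_1,v_3], [v_1,v_4], [v_2,v_3], [v_2,v_4], [v_3,v_4]
  2-simplices (5): [v_0,v_1,v_3], [v_0,v_1,v_4], [v_0,v_2,v_3], [v_1,v_2,v_4], [v_2,v_3,v_4]

giving chain groups C_0 ≅ Z^5, C_1 ≅ Z^10, C_2 ≅ Z^5.

∂_1: C_1 → C_0 maps an edge to its endpoints' difference, ∂[p,q] = q − p.
The resulting 5×10 matrix has rank 4, and its Smith normal form has invariant factors (1,1,1,1).

∂_2: C_2 → C_1 maps a triangle to the signed sum of its edges. For instance
  ∂[v_0,v_2,v_3] = [v_2,v_3] − [v_0,v_3] + [v_0,v_2],
  ∂[v_2,v_3,v_4] = [v_3,v_4] − [v_2,v_4] + [v_2,v_3].
The 10×5 boundary matrix has rank 5 and Smith normal form diag(1,1,1,1,1).

Reading off H_k = ker ∂_k / im ∂_{k+1}:

  H_0: rank C_0 − rank ∂_1 = 5 − 4 = 1, and the invariant factors of ∂_1 are all 1, so H_0 ≅ Z.
  H_1: rank ker ∂_1 − rank ∂_2 = (10 − 4) − 5 = 1, and the invariant factors of ∂_2 are all 1, so H_1 ≅ Z.
  H_2: rank ker ∂_2 − rank ∂_3 = (5 − 5) − 0 = 0, and there is no ∂_3, so H_2 ≅ 0.

H_0 ≅ Z,  H_1 ≅ Z,  H_2 = 0.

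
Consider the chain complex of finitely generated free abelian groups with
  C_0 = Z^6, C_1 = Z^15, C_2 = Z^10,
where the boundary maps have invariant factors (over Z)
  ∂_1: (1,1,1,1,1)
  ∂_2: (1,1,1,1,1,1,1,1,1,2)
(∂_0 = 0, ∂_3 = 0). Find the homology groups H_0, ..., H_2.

H_0: b_0 = 6 − 0 − 5 = 1; torsion from ∂_1 factors > 1: none. So H_0 = Z.
H_1: b_1 = 15 − 5 − 10 = 0; torsion from ∂_2 factors > 1: [2]. So H_1 = Z/2Z.
H_2: b_2 = 10 − 10 − 0 = 0; torsion from ∂_3 factors > 1: none. So H_2 = 0.

H_0 = Z,  H_1 = Z/2Z,  H_2 = 0.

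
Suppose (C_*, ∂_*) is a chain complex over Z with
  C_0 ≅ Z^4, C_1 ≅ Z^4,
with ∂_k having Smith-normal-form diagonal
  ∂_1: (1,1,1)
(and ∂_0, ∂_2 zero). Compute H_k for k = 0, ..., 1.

H_0 = Z,  H_1 = Z.

H_0: b_0 = 4 − 0 − 3 = 1; torsion from ∂_1 factors > 1: none. So H_0 = Z.
H_1: b_1 = 4 − 3 − 0 = 1; torsion from ∂_2 factors > 1: none. So H_1 = Z.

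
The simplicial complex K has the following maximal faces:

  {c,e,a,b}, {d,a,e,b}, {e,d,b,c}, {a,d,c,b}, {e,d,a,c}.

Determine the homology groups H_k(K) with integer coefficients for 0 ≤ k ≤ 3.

Order the vertices as a < b < c < d < e. Listing each simplex with vertices in this order, K has dimension 3 with simplices:

  0-simplices (5): a, b, c, d, e
  1-simplices (10): ab, ac, ad, ae, bc, bd, be, cd, ce, de
  2-simplices (10): abc, abd, abe, acd, ace, ade, bcd, bce, bde, cde
  3-simplices (5): abcd, abce, abde, acde, bcde

Hence C_0 ≅ Z^5, C_1 ≅ Z^10, C_2 ≅ Z^10, C_3 ≅ Z^5.

∂_1: C_1 → C_0 maps an edge to its endpoints' difference, ∂[p,q] = q − p.
The resulting 5×10 matrix has rank 4, and its Smith normal form has invariant factors (1,1,1,1).

Boundary ∂_2: C_2 → C_1 acts by ∂[p,q,r] = [q,r] − [p,r] + [p,q]. For instance
  ∂abc = bc − ac + ab,
  ∂abe = be − ae + ab.
The resulting 10×10 matrix has rank 6, and its Smith normal form has invariant factors (1,1,1,1,1,1).

The boundary map ∂_3: C_3 → C_2 sends each 3-simplex σ to the alternating sum Σ_i (−1)^i (σ with its i-th vertex removed). For instance
  ∂abce = bce − ace + abe − abc,
  ∂abcd = bcd − acd + abd − abc.
As a 10×5 matrix over Z this has rank 4, with invariant factors (1,1,1,1).

Computing H_k = (kernel of ∂_k) / (image of ∂_{k+1}):

  H_0: rank C_0 − rank ∂_1 = 5 − 4 = 1, and the invariant factors of ∂_1 are all 1, so H_0 = Z.
  H_1: rank ker ∂_1 − rank ∂_2 = (10 − 4) − 6 = 0, and the invariant factors of ∂_2 are all 1, so H_1 = 0.
  H_2: rank ker ∂_2 − rank ∂_3 = (10 − 6) − 4 = 0, and the invariant factors of ∂_3 are all 1, so H_2 = 0.
  H_3: rank ker ∂_3 − rank ∂_4 = (5 − 4) − 0 = 1, and there is no ∂_4, so H_3 = Z.

H_0 = Z,  H_1 = 0,  H_2 = 0,  H_3 = Z.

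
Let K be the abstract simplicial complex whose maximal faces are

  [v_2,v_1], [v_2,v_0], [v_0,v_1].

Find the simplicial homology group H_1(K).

Order the vertices as v_0 < v_1 < v_2. Listing each simplex with vertices in this order, K has dimension 1 with simplices:

  0-simplices (3): [v_0], [v_1], [v_2]
  1-simplices (3): [v_0,v_1], [v_0,v_2], [v_1,v_2]

giving chain groups C_0 ≅ Z^3, C_1 ≅ Z^3.

Boundary ∂_1: C_1 → C_0 sends each edge [p,q] (with p < q) to q − p.
The resulting 3×3 matrix has rank 2, and its Smith normal form has invariant factors (1,1).

Computing H_k = (kernel of ∂_k) / (image of ∂_{k+1}):

  H_1: rank ker ∂_1 − rank ∂_2 = (3 − 2) − 0 = 1, and there is no ∂_2, so H_1 = Z.

(K is a triangulation of the circle S^1.)

H_1 = Z.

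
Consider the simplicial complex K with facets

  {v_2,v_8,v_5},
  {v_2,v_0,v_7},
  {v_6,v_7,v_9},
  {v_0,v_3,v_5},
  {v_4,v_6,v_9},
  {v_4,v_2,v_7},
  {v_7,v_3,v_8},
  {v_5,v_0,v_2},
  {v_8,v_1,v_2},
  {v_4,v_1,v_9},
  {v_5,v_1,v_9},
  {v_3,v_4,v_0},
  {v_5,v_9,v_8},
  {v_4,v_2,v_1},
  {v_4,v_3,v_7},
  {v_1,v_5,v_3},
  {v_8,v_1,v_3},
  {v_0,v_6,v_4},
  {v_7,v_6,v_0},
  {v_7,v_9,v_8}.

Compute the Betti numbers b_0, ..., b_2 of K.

Order the vertices as v_0 < v_1 < v_2 < v_3 < v_4 < v_5 < v_6 < v_7 < v_8 < v_9. Listing each simplex with vertices in this order, K has dimension 2 with simplices:

  0-simplices (10): [v_0], [v_1], [v_2], [v_3], [v_4], [v_5], [v_6], [v_7], [v_8], [v_9]
  1-simplices (30): (30 of them)
  2-simplices (20): (20 of them)

Hence C_0 ≅ Z^10, C_1 ≅ Z^30, C_2 ≅ Z^20.

The boundary map ∂_1: C_1 → C_0 maps an edge to its endpoints' difference, ∂[p,q] = q − p. For instance
  ∂[v_1,v_4] = [v_4] − [v_1].
The resulting 10×30 matrix has rank 9, and its Smith normal form has invariant factors (1,1,1,1,1,1,1,1,1).

Boundary ∂_2: C_2 → C_1 maps a triangle to the signed sum of its edges. For instance
  ∂[v_1,v_5,v_9] = [v_5,v_9] − [v_1,v_9] + [v_1,v_5],
  ∂[v_7,v_8,v_9] = [v_8,v_9] − [v_7,v_9] + [v_7,v_8].
The resulting 30×20 matrix has rank 20, and its Smith normal form has invariant factors (1,1,1,1,1,1,1,1,1,1,1,1,1,1,1,1,1,1,1,2).

Reading off H_k = ker ∂_k / im ∂_{k+1}:

  H_0: rank C_0 − rank ∂_1 = 10 − 9 = 1, and the invariant factors of ∂_1 are all 1, so H_0 ≅ Z.
  H_1: rank ker ∂_1 − rank ∂_2 = (30 − 9) − 20 = 1, and ∂_2 has invariant factor 2 > 1, so H_1 ≅ Z ⊕ Z/2.
  H_2: rank ker ∂_2 − rank ∂_3 = (20 − 20) − 0 = 0, and there is no ∂_3, so H_2 ≅ 0.

As a check, the Euler characteristic is 10 − 30 + 20 = 0, which agrees with 1 − 1 + 0 = 0.

Hence the Betti numbers are b_0 = 1, b_1 = 1, b_2 = 0.

b_0 = 1, b_1 = 1, b_2 = 0.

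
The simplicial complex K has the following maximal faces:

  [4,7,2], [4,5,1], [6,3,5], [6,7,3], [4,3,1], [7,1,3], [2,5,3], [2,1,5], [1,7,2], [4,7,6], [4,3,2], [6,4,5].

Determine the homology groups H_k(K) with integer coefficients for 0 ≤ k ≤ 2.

H_0 ≅ Z,  H_1 ≅ Z/2,  H_2 = 0.

Take the total order 1 < 2 < 3 < 4 < 5 < 6 < 7 on the vertex set. Then K (dimension 2) consists of the simplices:

  0-simplices (7): [1], [2], [3], [4], [5], [6], [7]
  1-simplices (18): [1,2], [1,3], [1,4], [1,5], [1,7], [2,3], [2,4], [2,5], [2,7], [3,4], [3,5], [3,6], [3,7], [4,5], [4,6], [4,7], [5,6], [6,7]
  2-simplices (12): [1,2,5], [1,2,7], [1,3,4], [1,3,7], [1,4,5], [2,3,4], [2,3,5], [2,4,7], [3,5,6], [3,6,7], [4,5,6], [4,6,7]

so the chain groups are C_0 ≅ Z^7, C_1 ≅ Z^18, C_2 ≅ Z^12.

The boundary map ∂_1: C_1 → C_0 is given by ∂[p,q] = [q] − [p]. For instance
  ∂[1,3] = [3] − [1].
This gives a 7×18 integer matrix of rank 6; reducing to Smith normal form yields diagonal entries (1,1,1,1,1,1).

The boundary map ∂_2: C_2 → C_1 sends each 2-simplex [p,q,r] to [q,r] − [p,r] + [p,q]. For instance
  ∂[2,3,5] = [3,5] − [2,5] + [2,3],
  ∂[1,2,5] = [2,5] − [1,5] + [1,2].
As a 18×12 matrix over Z this has rank 12, with invariant factors (1,1,1,1,1,1,1,1,1,1,1,2).

Reading off H_k = ker ∂_k / im ∂_{k+1}:

  H_0: rank C_0 − rank ∂_1 = 7 − 6 = 1, and the invariant factors of ∂_1 are all 1, so H_0 ≅ Z.
  H_1: rank ker ∂_1 − rank ∂_2 = (18 − 6) − 12 = 0, and ∂_2 has invariant factor 2 > 1, so H_1 ≅ Z/2.
  H_2: rank ker ∂_2 − rank ∂_3 = (12 − 12) − 0 = 0, and there is no ∂_3, so H_2 ≅ 0.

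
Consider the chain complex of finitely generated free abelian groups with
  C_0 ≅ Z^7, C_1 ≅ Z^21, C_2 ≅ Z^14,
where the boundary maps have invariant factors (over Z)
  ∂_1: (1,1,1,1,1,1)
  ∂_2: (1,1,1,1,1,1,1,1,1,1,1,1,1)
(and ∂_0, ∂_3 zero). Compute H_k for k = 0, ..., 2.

H_0: b_0 = 7 − 0 − 6 = 1; torsion from ∂_1 factors > 1: none. So H_0 = Z.
H_1: b_1 = 21 − 6 − 13 = 2; torsion from ∂_2 factors > 1: none. So H_1 = Z^2.
H_2: b_2 = 14 − 13 − 0 = 1; torsion from ∂_3 factors > 1: none. So H_2 = Z.

H_0 = Z,  H_1 = Z^2,  H_2 = Z.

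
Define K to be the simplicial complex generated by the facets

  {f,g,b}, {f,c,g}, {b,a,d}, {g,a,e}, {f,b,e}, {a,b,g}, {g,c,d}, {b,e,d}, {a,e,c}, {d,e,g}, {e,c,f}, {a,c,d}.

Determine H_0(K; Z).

Take the total order a < b < c < d < e < f < g on the vertex set. Then K (dimension 2) consists of the simplices:

  0-simplices (7): a, b, c, d, e, f, g
  1-simplices (18): ab, ac, ad, ae, ag, bd, be, bf, bg, cd, ce, cf, cg, de, dg, ef, eg, fg
  2-simplices (12): abd, abg, acd, ace, aeg, bde, bef, bfg, cdg, cef, cfg, deg

so the chain groups are C_0 ≅ Z^7, C_1 ≅ Z^18, C_2 ≅ Z^12.

The boundary map ∂_1: C_1 → C_0 is given by ∂[p,q] = [q] − [p].
The 7×18 boundary matrix has rank 6 and Smith normal form diag(1,1,1,1,1,1).

∂_2: C_2 → C_1 sends each 2-simplex [p,q,r] to [q,r] − [p,r] + [p,q]. For instance
  ∂ace = ce − ae + ac,
  ∂bde = de − be + bd.
The 18×12 boundary matrix has rank 12 and Smith normal form diag(1,1,1,1,1,1,1,1,1,1,1,2).

Computing H_k = (kernel of ∂_k) / (image of ∂_{k+1}):

  H_0: rank C_0 − rank ∂_1 = 7 − 6 = 1, and the invariant factors of ∂_1 are all 1, so H_0 = Z.

H_0 = Z.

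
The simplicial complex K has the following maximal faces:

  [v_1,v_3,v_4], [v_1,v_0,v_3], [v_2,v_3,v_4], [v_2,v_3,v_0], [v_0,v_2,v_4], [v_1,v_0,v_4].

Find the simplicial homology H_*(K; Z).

K has 5 vertices, 9 edges, 6 triangles.
rank ∂_0 = 0, rank ∂_1 = 4 ⇒ b_0 = 5 − 0 − 4 = 1; all invariant factors of ∂_1 are 1 so no torsion. So H_0 ≅ Z.
rank ∂_1 = 4, rank ∂_2 = 5 ⇒ b_1 = 9 − 4 − 5 = 0; all invariant factors of ∂_2 are 1 so no torsion. So H_1 ≅ 0.
rank ∂_2 = 5, rank ∂_3 = 0 ⇒ b_2 = 6 − 5 − 0 = 1. So H_2 ≅ Z.

H_0 ≅ Z,  H_1 = 0,  H_2 ≅ Z.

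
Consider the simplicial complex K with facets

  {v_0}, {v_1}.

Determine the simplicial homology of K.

H_0 ≅ Z^2.

Take the total order v_0 < v_1 on the vertex set. Then K (dimension 0) consists of the simplices:

  0-simplices (2): [v_0], [v_1]

giving chain groups C_0 ≅ Z^2.

From H_k ≅ ker(∂_k) / im(∂_{k+1}) we obtain:

  H_0: rank C_0 − rank ∂_1 = 2 − 0 = 2, and there is no ∂_1, so H_0 = Z^2.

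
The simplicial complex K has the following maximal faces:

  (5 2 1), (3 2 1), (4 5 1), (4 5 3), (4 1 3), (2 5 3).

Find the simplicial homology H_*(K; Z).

H_0 ≅ Z,  H_1 = 0,  H_2 ≅ Z.

Order the vertices as 1 < 2 < 3 < 4 < 5. Listing each simplex with vertices in this order, K has dimension 2 with simplices:

  0-simplices (5): [1], [2], [3], [4], [5]
  1-simplices (9): [1,2], [1,3], [1,4], [1,5], [2,3], [2,5], [3,4], [3,5], [4,5]
  2-simplices (6): [1,2,3], [1,2,5], [1,3,4], [1,4,5], [2,3,5], [3,4,5]

Hence C_0 ≅ Z^5, C_1 ≅ Z^9, C_2 ≅ Z^6.

Boundary ∂_1: C_1 → C_0 sends each edge [p,q] (with p < q) to q − p.
As a 5×9 matrix over Z this has rank 4, with invariant factors (1,1,1,1).

Boundary ∂_2: C_2 → C_1 sends each 2-simplex [p,q,r] to [q,r] − [p,r] + [p,q]. For instance
  ∂[1,3,4] = [3,4] − [1,4] + [1,3],
  ∂[1,2,5] = [2,5] − [1,5] + [1,2].
This gives a 9×6 integer matrix of rank 5; reducing to Smith normal form yields diagonal entries (1,1,1,1,1).

Computing H_k = (kernel of ∂_k) / (image of ∂_{k+1}):

  H_0: rank C_0 − rank ∂_1 = 5 − 4 = 1, and the invariant factors of ∂_1 are all 1, so H_0 ≅ Z.
  H_1: rank ker ∂_1 − rank ∂_2 = (9 − 4) − 5 = 0, and the invariant factors of ∂_2 are all 1, so H_1 ≅ 0.
  H_2: rank ker ∂_2 − rank ∂_3 = (6 − 5) − 0 = 1, and there is no ∂_3, so H_2 ≅ Z.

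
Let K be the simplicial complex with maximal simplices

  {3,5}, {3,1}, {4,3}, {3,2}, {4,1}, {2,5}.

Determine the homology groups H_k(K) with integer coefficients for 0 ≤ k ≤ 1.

Order the vertices as 1 < 2 < 3 < 4 < 5. Listing each simplex with vertices in this order, K has dimension 1 with simplices:

  0-simplices (5): [1], [2], [3], [4], [5]
  1-simplices (6): [1,3], [1,4], [2,3], [2,5], [3,4], [3,5]

giving chain groups C_0 ≅ Z^5, C_1 ≅ Z^6.

The boundary map ∂_1: C_1 → C_0 sends each edge [p,q] (with p < q) to q − p. For instance
  ∂[2,3] = [3] − [2].
As a 5×6 matrix over Z this has rank 4, with invariant factors (1,1,1,1).

Now H_k = ker ∂_k / im ∂_{k+1}, so:

  H_0: rank C_0 − rank ∂_1 = 5 − 4 = 1, and the invariant factors of ∂_1 are all 1, so H_0 = Z.
  H_1: rank ker ∂_1 − rank ∂_2 = (6 − 4) − 0 = 2, and there is no ∂_2, so H_1 = Z^2.

H_0 = Z,  H_1 = Z^2.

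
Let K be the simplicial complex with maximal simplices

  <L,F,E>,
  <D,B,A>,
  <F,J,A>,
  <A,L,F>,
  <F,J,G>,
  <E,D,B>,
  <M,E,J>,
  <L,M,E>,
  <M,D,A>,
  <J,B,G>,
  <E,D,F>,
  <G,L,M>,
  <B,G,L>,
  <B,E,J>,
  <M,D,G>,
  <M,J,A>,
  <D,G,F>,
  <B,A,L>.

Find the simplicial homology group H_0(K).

H_0 ≅ Z.

We work with the vertex ordering A < B < D < E < F < G < J < L < M. The simplices of K, each written with vertices in increasing order, are:

  0-simplices (9): A, B, D, E, F, G, J, L, M
  1-simplices (27): AB, AD, AF, AJ, AL, AM, BD, BE, BG, BJ, BL, DE, DF, DG, DM, EF, EJ, EL, EM, FG, FJ, FL, GJ, GL, GM, JM, LM
  2-simplices (18): ABD, ABL, ADM, AFJ, AFL, AJM, BDE, BEJ, BGJ, BGL, DEF, DFG, DGM, EFL, EJM, ELM, FGJ, GLM

giving chain groups C_0 ≅ Z^9, C_1 ≅ Z^27, C_2 ≅ Z^18.

The boundary map ∂_1: C_1 → C_0 maps an edge to its endpoints' difference, ∂[p,q] = q − p.
The 9×27 boundary matrix has rank 8 and Smith normal form diag(1,1,1,1,1,1,1,1).

The boundary map ∂_2: C_2 → C_1 sends each 2-simplex [p,q,r] to [q,r] − [p,r] + [p,q]. For instance
  ∂DEF = EF − DF + DE,
  ∂AJM = JM − AM + AJ.
The resulting 27×18 matrix has rank 17, and its Smith normal form has invariant factors (1,1,1,1,1,1,1,1,1,1,1,1,1,1,1,1,1).

From H_k ≅ ker(∂_k) / im(∂_{k+1}) we obtain:

  H_0: rank C_0 − rank ∂_1 = 9 − 8 = 1, and the invariant factors of ∂_1 are all 1, so H_0 = Z.

(K is a triangulation of the torus T^2.)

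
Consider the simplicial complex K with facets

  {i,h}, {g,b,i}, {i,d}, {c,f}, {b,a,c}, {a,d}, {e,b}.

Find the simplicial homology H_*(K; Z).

H_0 = Z,  H_1 = Z,  H_2 = 0.

Fix the vertex order a < b < c < d < e < f < g < h < i and write every simplex with vertices in increasing order. Then dim K = 2 and the simplices of K are:

  0-simplices (9): a, b, c, d, e, f, g, h, i
  1-simplices (11): ab, ac, ad, bc, be, bg, bi, cf, di, gi, hi
  2-simplices (2): abc, bgi

so the chain groups are C_0 ≅ Z^9, C_1 ≅ Z^11, C_2 ≅ Z^2.

∂_1: C_1 → C_0 sends each edge [p,q] (with p < q) to q − p.
As a 9×11 matrix over Z this has rank 8, with invariant factors (1,1,1,1,1,1,1,1).

Boundary ∂_2: C_2 → C_1 maps a triangle to the signed sum of its edges. For instance
  ∂abc = bc − ac + ab,
  ∂bgi = gi − bi + bg.
As a 11×2 matrix over Z this has rank 2, with invariant factors (1,1).

From H_k ≅ ker(∂_k) / im(∂_{k+1}) we obtain:

  H_0: rank C_0 − rank ∂_1 = 9 − 8 = 1, and the invariant factors of ∂_1 are all 1, so H_0 = Z.
  H_1: rank ker ∂_1 − rank ∂_2 = (11 − 8) − 2 = 1, and the invariant factors of ∂_2 are all 1, so H_1 = Z.
  H_2: rank ker ∂_2 − rank ∂_3 = (2 − 2) − 0 = 0, and there is no ∂_3, so H_2 = 0.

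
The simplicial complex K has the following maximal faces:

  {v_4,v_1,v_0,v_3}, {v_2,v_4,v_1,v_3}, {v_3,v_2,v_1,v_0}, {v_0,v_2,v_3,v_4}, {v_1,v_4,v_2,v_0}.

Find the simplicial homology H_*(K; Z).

We work with the vertex ordering v_0 < v_1 < v_2 < v_3 < v_4. The simplices of K, each written with vertices in increasing order, are:

  0-simplices (5): [v_0], [v_1], [v_2], [v_3], [v_4]
  1-simplices (10): [v_0,v_1], [v_0,v_2], [v_0,v_3], [v_0,v_4], [v_1,v_2], [v_1,v_3], [v_1,v_4], [v_2,v_3], [v_2,v_4], [v_3,v_4]
  2-simplices (10): [v_0,v_1,v_2], [v_0,v_1,v_3], [v_0,v_1,v_4], [v_0,v_2,v_3], [v_0,v_2,v_4], [v_0,v_3,v_4], [v_1,v_2,v_3], [v_1,v_2,v_4], [v_1,v_3,v_4], [v_2,v_3,v_4]
  3-simplices (5): [v_0,v_1,v_2,v_3], [v_0,v_1,v_2,v_4], [v_0,v_1,v_3,v_4], [v_0,v_2,v_3,v_4], [v_1,v_2,v_3,v_4]

so the chain groups are C_0 ≅ Z^5, C_1 ≅ Z^10, C_2 ≅ Z^10, C_3 ≅ Z^5.

∂_1: C_1 → C_0 is given by ∂[p,q] = [q] − [p]. For instance
  ∂[v_1,v_2] = [v_2] − [v_1].
The resulting 5×10 matrix has rank 4, and its Smith normal form has invariant factors (1,1,1,1).

The boundary map ∂_2: C_2 → C_1 sends each 2-simplex [p,q,r] to [q,r] − [p,r] + [p,q]. For instance
  ∂[v_0,v_3,v_4] = [v_3,v_4] − [v_0,v_4] + [v_0,v_3],
  ∂[v_1,v_3,v_4] = [v_3,v_4] − [v_1,v_4] + [v_1,v_3].
The resulting 10×10 matrix has rank 6, and its Smith normal form has invariant factors (1,1,1,1,1,1).

Boundary ∂_3: C_3 → C_2 sends each 3-simplex σ to the alternating sum Σ_i (−1)^i (σ with its i-th vertex removed). For instance
  ∂[v_1,v_2,v_3,v_4] = [v_2,v_3,v_4] − [v_1,v_3,v_4] + [v_1,v_2,v_4] − [v_1,v_2,v_3],
  ∂[v_0,v_1,v_3,v_4] = [v_1,v_3,v_4] − [v_0,v_3,v_4] + [v_0,v_1,v_4] − [v_0,v_1,v_3].
The 10×5 boundary matrix has rank 4 and Smith normal form diag(1,1,1,1).

From H_k ≅ ker(∂_k) / im(∂_{k+1}) we obtain:

  H_0: rank C_0 − rank ∂_1 = 5 − 4 = 1, and the invariant factors of ∂_1 are all 1, so H_0 = Z.
  H_1: rank ker ∂_1 − rank ∂_2 = (10 − 4) − 6 = 0, and the invariant factors of ∂_2 are all 1, so H_1 = 0.
  H_2: rank ker ∂_2 − rank ∂_3 = (10 − 6) − 4 = 0, and the invariant factors of ∂_3 are all 1, so H_2 = 0.
  H_3: rank ker ∂_3 − rank ∂_4 = (5 − 4) − 0 = 1, and there is no ∂_4, so H_3 = Z.

H_0 ≅ Z,  H_1 = 0,  H_2 = 0,  H_3 ≅ Z.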